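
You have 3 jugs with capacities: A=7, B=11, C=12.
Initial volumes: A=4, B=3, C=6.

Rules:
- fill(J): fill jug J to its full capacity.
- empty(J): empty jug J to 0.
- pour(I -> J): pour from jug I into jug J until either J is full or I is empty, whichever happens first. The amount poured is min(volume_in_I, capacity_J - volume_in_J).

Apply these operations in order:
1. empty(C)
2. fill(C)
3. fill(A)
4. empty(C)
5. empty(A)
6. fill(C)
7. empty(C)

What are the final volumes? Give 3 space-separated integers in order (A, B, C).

Step 1: empty(C) -> (A=4 B=3 C=0)
Step 2: fill(C) -> (A=4 B=3 C=12)
Step 3: fill(A) -> (A=7 B=3 C=12)
Step 4: empty(C) -> (A=7 B=3 C=0)
Step 5: empty(A) -> (A=0 B=3 C=0)
Step 6: fill(C) -> (A=0 B=3 C=12)
Step 7: empty(C) -> (A=0 B=3 C=0)

Answer: 0 3 0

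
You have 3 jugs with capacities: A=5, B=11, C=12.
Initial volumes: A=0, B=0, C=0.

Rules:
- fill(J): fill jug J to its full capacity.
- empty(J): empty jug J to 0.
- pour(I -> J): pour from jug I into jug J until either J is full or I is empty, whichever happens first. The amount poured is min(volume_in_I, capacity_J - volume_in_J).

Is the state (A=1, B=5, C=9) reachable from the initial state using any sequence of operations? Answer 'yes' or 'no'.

Answer: no

Derivation:
BFS explored all 496 reachable states.
Reachable set includes: (0,0,0), (0,0,1), (0,0,2), (0,0,3), (0,0,4), (0,0,5), (0,0,6), (0,0,7), (0,0,8), (0,0,9), (0,0,10), (0,0,11) ...
Target (A=1, B=5, C=9) not in reachable set → no.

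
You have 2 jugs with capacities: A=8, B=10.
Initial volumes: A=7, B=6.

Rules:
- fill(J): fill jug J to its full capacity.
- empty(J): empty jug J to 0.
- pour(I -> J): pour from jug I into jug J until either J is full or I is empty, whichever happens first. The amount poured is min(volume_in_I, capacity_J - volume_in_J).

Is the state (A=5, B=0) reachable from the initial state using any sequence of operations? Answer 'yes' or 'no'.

Answer: yes

Derivation:
BFS from (A=7, B=6):
  1. pour(B -> A) -> (A=8 B=5)
  2. empty(A) -> (A=0 B=5)
  3. pour(B -> A) -> (A=5 B=0)
Target reached → yes.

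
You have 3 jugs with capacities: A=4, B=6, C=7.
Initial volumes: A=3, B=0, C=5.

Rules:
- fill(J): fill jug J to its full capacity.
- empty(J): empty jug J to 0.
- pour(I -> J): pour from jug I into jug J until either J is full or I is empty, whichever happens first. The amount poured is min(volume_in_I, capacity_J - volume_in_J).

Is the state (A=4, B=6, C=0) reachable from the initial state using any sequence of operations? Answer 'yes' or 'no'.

BFS from (A=3, B=0, C=5):
  1. fill(A) -> (A=4 B=0 C=5)
  2. fill(B) -> (A=4 B=6 C=5)
  3. empty(C) -> (A=4 B=6 C=0)
Target reached → yes.

Answer: yes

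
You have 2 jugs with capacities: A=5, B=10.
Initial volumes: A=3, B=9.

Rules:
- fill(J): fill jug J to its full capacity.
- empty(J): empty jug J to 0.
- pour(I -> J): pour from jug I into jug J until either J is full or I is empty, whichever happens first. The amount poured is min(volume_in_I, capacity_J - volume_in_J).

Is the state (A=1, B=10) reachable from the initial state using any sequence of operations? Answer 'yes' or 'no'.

Answer: no

Derivation:
BFS explored all 25 reachable states.
Reachable set includes: (0,0), (0,2), (0,3), (0,4), (0,5), (0,7), (0,8), (0,9), (0,10), (2,0), (2,10), (3,0) ...
Target (A=1, B=10) not in reachable set → no.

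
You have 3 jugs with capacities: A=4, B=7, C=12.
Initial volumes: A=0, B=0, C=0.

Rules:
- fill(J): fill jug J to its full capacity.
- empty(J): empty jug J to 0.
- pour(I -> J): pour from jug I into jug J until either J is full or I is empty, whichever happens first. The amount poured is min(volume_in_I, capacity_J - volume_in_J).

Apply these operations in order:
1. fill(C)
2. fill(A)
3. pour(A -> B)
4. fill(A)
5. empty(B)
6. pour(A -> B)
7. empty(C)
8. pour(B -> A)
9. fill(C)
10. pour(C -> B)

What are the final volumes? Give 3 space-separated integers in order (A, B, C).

Answer: 4 7 5

Derivation:
Step 1: fill(C) -> (A=0 B=0 C=12)
Step 2: fill(A) -> (A=4 B=0 C=12)
Step 3: pour(A -> B) -> (A=0 B=4 C=12)
Step 4: fill(A) -> (A=4 B=4 C=12)
Step 5: empty(B) -> (A=4 B=0 C=12)
Step 6: pour(A -> B) -> (A=0 B=4 C=12)
Step 7: empty(C) -> (A=0 B=4 C=0)
Step 8: pour(B -> A) -> (A=4 B=0 C=0)
Step 9: fill(C) -> (A=4 B=0 C=12)
Step 10: pour(C -> B) -> (A=4 B=7 C=5)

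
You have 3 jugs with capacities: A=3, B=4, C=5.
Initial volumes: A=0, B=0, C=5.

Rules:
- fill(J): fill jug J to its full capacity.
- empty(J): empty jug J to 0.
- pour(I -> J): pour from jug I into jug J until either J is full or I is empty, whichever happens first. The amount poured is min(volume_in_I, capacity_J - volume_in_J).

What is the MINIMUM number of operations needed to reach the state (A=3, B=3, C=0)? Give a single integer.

Answer: 4

Derivation:
BFS from (A=0, B=0, C=5). One shortest path:
  1. fill(A) -> (A=3 B=0 C=5)
  2. empty(C) -> (A=3 B=0 C=0)
  3. pour(A -> B) -> (A=0 B=3 C=0)
  4. fill(A) -> (A=3 B=3 C=0)
Reached target in 4 moves.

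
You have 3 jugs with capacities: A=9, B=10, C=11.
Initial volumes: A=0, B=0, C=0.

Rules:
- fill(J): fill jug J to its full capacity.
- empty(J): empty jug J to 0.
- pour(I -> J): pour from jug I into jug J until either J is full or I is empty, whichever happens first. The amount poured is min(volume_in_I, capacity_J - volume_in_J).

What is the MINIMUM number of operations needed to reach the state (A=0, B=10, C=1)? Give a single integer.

BFS from (A=0, B=0, C=0). One shortest path:
  1. fill(C) -> (A=0 B=0 C=11)
  2. pour(C -> B) -> (A=0 B=10 C=1)
Reached target in 2 moves.

Answer: 2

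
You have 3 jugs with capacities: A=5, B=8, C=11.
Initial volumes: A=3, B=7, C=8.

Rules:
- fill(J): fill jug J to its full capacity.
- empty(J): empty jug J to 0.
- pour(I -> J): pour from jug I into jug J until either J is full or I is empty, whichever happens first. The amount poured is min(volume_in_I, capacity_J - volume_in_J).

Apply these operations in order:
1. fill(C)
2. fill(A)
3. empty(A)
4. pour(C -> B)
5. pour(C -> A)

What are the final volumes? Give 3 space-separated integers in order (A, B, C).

Step 1: fill(C) -> (A=3 B=7 C=11)
Step 2: fill(A) -> (A=5 B=7 C=11)
Step 3: empty(A) -> (A=0 B=7 C=11)
Step 4: pour(C -> B) -> (A=0 B=8 C=10)
Step 5: pour(C -> A) -> (A=5 B=8 C=5)

Answer: 5 8 5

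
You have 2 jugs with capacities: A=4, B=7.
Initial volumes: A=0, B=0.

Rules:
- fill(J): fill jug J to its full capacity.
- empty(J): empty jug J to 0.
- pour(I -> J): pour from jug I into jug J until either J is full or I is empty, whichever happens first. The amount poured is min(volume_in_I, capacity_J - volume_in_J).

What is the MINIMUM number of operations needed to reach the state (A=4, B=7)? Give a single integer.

BFS from (A=0, B=0). One shortest path:
  1. fill(A) -> (A=4 B=0)
  2. fill(B) -> (A=4 B=7)
Reached target in 2 moves.

Answer: 2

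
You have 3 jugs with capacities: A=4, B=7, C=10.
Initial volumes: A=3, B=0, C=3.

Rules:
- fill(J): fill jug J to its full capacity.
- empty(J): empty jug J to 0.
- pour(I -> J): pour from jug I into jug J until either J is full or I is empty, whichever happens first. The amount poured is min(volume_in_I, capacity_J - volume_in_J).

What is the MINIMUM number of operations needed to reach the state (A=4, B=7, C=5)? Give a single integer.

BFS from (A=3, B=0, C=3). One shortest path:
  1. pour(C -> A) -> (A=4 B=0 C=2)
  2. pour(C -> B) -> (A=4 B=2 C=0)
  3. fill(C) -> (A=4 B=2 C=10)
  4. pour(C -> B) -> (A=4 B=7 C=5)
Reached target in 4 moves.

Answer: 4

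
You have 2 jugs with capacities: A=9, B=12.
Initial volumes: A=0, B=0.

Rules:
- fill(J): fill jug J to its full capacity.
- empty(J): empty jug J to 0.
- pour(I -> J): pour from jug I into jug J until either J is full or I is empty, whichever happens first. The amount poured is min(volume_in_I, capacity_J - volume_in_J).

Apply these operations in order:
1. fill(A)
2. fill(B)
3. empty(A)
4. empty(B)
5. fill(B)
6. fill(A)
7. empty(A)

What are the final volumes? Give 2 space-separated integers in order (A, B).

Step 1: fill(A) -> (A=9 B=0)
Step 2: fill(B) -> (A=9 B=12)
Step 3: empty(A) -> (A=0 B=12)
Step 4: empty(B) -> (A=0 B=0)
Step 5: fill(B) -> (A=0 B=12)
Step 6: fill(A) -> (A=9 B=12)
Step 7: empty(A) -> (A=0 B=12)

Answer: 0 12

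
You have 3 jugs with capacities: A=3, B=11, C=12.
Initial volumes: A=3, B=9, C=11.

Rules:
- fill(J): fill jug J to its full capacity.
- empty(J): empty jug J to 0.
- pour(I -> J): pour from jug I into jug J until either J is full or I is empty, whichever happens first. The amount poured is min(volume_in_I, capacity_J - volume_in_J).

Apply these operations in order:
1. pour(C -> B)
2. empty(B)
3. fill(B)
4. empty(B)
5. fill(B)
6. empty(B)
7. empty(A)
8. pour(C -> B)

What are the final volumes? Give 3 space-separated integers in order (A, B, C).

Step 1: pour(C -> B) -> (A=3 B=11 C=9)
Step 2: empty(B) -> (A=3 B=0 C=9)
Step 3: fill(B) -> (A=3 B=11 C=9)
Step 4: empty(B) -> (A=3 B=0 C=9)
Step 5: fill(B) -> (A=3 B=11 C=9)
Step 6: empty(B) -> (A=3 B=0 C=9)
Step 7: empty(A) -> (A=0 B=0 C=9)
Step 8: pour(C -> B) -> (A=0 B=9 C=0)

Answer: 0 9 0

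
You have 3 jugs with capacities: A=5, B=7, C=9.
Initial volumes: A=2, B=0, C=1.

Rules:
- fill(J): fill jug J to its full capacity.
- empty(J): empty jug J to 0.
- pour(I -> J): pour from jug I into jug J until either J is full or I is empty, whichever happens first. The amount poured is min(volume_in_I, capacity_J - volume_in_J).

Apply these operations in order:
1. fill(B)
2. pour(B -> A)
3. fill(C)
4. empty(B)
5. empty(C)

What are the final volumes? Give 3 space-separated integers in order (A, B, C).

Answer: 5 0 0

Derivation:
Step 1: fill(B) -> (A=2 B=7 C=1)
Step 2: pour(B -> A) -> (A=5 B=4 C=1)
Step 3: fill(C) -> (A=5 B=4 C=9)
Step 4: empty(B) -> (A=5 B=0 C=9)
Step 5: empty(C) -> (A=5 B=0 C=0)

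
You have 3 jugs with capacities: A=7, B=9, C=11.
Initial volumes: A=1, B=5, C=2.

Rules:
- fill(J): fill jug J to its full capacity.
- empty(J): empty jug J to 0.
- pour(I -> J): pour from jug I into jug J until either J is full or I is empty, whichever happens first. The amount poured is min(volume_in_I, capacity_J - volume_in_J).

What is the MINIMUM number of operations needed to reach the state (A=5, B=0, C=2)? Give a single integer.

BFS from (A=1, B=5, C=2). One shortest path:
  1. empty(A) -> (A=0 B=5 C=2)
  2. pour(B -> A) -> (A=5 B=0 C=2)
Reached target in 2 moves.

Answer: 2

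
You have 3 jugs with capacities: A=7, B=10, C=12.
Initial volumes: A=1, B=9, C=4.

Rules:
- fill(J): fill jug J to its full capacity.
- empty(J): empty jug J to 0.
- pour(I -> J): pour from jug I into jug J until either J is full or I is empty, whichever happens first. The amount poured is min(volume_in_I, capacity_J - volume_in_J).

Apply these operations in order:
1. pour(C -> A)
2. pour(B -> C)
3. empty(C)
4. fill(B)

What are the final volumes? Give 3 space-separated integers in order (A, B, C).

Answer: 5 10 0

Derivation:
Step 1: pour(C -> A) -> (A=5 B=9 C=0)
Step 2: pour(B -> C) -> (A=5 B=0 C=9)
Step 3: empty(C) -> (A=5 B=0 C=0)
Step 4: fill(B) -> (A=5 B=10 C=0)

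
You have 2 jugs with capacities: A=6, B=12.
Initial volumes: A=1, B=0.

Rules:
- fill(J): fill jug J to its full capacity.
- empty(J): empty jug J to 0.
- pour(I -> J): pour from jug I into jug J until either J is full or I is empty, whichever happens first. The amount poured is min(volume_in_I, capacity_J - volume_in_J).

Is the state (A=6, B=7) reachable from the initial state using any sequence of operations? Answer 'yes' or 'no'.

Answer: yes

Derivation:
BFS from (A=1, B=0):
  1. fill(B) -> (A=1 B=12)
  2. pour(B -> A) -> (A=6 B=7)
Target reached → yes.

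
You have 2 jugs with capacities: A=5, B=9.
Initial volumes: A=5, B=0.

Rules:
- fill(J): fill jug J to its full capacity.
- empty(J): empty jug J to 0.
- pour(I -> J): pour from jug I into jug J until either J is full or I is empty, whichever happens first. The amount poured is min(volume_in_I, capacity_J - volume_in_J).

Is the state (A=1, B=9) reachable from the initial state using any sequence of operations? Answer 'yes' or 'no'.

Answer: yes

Derivation:
BFS from (A=5, B=0):
  1. pour(A -> B) -> (A=0 B=5)
  2. fill(A) -> (A=5 B=5)
  3. pour(A -> B) -> (A=1 B=9)
Target reached → yes.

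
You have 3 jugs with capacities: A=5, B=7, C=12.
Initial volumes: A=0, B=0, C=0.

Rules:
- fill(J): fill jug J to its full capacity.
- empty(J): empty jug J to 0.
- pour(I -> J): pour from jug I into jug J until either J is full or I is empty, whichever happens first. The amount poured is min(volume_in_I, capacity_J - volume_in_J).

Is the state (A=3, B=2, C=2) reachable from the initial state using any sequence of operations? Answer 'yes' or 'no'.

BFS explored all 360 reachable states.
Reachable set includes: (0,0,0), (0,0,1), (0,0,2), (0,0,3), (0,0,4), (0,0,5), (0,0,6), (0,0,7), (0,0,8), (0,0,9), (0,0,10), (0,0,11) ...
Target (A=3, B=2, C=2) not in reachable set → no.

Answer: no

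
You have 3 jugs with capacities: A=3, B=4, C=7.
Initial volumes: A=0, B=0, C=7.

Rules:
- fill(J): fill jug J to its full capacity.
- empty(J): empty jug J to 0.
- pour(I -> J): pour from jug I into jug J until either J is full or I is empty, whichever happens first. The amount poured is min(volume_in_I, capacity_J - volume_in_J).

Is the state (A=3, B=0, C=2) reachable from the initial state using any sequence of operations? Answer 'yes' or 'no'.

BFS from (A=0, B=0, C=7):
  1. fill(A) -> (A=3 B=0 C=7)
  2. pour(A -> B) -> (A=0 B=3 C=7)
  3. fill(A) -> (A=3 B=3 C=7)
  4. pour(C -> B) -> (A=3 B=4 C=6)
  5. empty(B) -> (A=3 B=0 C=6)
  6. pour(C -> B) -> (A=3 B=4 C=2)
  7. empty(B) -> (A=3 B=0 C=2)
Target reached → yes.

Answer: yes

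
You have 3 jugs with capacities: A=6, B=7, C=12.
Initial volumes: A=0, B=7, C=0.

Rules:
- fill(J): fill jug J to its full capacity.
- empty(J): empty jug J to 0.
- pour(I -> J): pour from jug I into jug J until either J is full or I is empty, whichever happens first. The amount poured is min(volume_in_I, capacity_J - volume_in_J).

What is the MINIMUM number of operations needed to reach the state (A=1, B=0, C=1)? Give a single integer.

BFS from (A=0, B=7, C=0). One shortest path:
  1. pour(B -> C) -> (A=0 B=0 C=7)
  2. fill(B) -> (A=0 B=7 C=7)
  3. pour(B -> A) -> (A=6 B=1 C=7)
  4. pour(A -> C) -> (A=1 B=1 C=12)
  5. empty(C) -> (A=1 B=1 C=0)
  6. pour(B -> C) -> (A=1 B=0 C=1)
Reached target in 6 moves.

Answer: 6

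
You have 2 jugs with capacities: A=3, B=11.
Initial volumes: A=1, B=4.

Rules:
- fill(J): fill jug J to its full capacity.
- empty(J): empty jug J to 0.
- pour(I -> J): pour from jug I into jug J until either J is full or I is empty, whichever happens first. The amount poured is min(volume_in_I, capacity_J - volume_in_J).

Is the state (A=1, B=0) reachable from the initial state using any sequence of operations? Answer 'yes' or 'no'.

BFS from (A=1, B=4):
  1. empty(B) -> (A=1 B=0)
Target reached → yes.

Answer: yes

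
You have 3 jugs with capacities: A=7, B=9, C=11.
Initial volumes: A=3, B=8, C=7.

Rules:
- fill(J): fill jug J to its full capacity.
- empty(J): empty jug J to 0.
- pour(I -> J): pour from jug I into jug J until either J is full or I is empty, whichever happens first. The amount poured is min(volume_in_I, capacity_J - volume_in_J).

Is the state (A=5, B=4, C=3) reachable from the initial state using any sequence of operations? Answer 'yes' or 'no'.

BFS explored all 481 reachable states.
Reachable set includes: (0,0,0), (0,0,1), (0,0,2), (0,0,3), (0,0,4), (0,0,5), (0,0,6), (0,0,7), (0,0,8), (0,0,9), (0,0,10), (0,0,11) ...
Target (A=5, B=4, C=3) not in reachable set → no.

Answer: no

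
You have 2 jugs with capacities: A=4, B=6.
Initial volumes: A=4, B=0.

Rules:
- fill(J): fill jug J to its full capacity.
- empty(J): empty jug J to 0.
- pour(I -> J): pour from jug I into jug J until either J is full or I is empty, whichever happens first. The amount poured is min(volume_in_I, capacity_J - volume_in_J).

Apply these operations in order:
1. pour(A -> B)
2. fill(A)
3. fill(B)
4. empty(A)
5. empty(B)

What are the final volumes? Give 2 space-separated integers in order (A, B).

Step 1: pour(A -> B) -> (A=0 B=4)
Step 2: fill(A) -> (A=4 B=4)
Step 3: fill(B) -> (A=4 B=6)
Step 4: empty(A) -> (A=0 B=6)
Step 5: empty(B) -> (A=0 B=0)

Answer: 0 0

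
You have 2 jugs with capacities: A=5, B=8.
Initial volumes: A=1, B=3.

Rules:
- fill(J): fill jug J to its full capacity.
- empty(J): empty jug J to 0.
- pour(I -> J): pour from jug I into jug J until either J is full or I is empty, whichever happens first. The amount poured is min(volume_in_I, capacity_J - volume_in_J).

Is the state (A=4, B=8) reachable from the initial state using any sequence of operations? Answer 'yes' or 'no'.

Answer: yes

Derivation:
BFS from (A=1, B=3):
  1. pour(B -> A) -> (A=4 B=0)
  2. fill(B) -> (A=4 B=8)
Target reached → yes.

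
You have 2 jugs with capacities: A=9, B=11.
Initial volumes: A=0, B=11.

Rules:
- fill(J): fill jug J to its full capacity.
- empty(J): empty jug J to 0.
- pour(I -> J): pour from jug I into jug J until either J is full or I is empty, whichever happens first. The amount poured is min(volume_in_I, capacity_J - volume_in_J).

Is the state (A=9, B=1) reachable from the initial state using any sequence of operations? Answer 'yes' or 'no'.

BFS from (A=0, B=11):
  1. pour(B -> A) -> (A=9 B=2)
  2. empty(A) -> (A=0 B=2)
  3. pour(B -> A) -> (A=2 B=0)
  4. fill(B) -> (A=2 B=11)
  5. pour(B -> A) -> (A=9 B=4)
  6. empty(A) -> (A=0 B=4)
  7. pour(B -> A) -> (A=4 B=0)
  8. fill(B) -> (A=4 B=11)
  9. pour(B -> A) -> (A=9 B=6)
  10. empty(A) -> (A=0 B=6)
  11. pour(B -> A) -> (A=6 B=0)
  12. fill(B) -> (A=6 B=11)
  13. pour(B -> A) -> (A=9 B=8)
  14. empty(A) -> (A=0 B=8)
  15. pour(B -> A) -> (A=8 B=0)
  16. fill(B) -> (A=8 B=11)
  17. pour(B -> A) -> (A=9 B=10)
  18. empty(A) -> (A=0 B=10)
  19. pour(B -> A) -> (A=9 B=1)
Target reached → yes.

Answer: yes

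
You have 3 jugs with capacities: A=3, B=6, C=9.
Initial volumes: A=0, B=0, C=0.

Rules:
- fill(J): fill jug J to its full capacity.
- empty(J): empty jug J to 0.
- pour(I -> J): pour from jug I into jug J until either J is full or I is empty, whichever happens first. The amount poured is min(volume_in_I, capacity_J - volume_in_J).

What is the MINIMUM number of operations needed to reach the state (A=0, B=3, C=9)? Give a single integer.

Answer: 3

Derivation:
BFS from (A=0, B=0, C=0). One shortest path:
  1. fill(A) -> (A=3 B=0 C=0)
  2. fill(C) -> (A=3 B=0 C=9)
  3. pour(A -> B) -> (A=0 B=3 C=9)
Reached target in 3 moves.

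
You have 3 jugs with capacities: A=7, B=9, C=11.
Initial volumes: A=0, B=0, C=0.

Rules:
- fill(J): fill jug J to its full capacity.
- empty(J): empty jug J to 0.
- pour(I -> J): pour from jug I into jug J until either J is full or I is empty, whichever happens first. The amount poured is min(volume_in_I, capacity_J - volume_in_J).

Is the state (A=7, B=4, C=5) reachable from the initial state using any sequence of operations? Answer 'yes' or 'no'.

Answer: yes

Derivation:
BFS from (A=0, B=0, C=0):
  1. fill(A) -> (A=7 B=0 C=0)
  2. fill(C) -> (A=7 B=0 C=11)
  3. pour(A -> B) -> (A=0 B=7 C=11)
  4. pour(C -> A) -> (A=7 B=7 C=4)
  5. pour(A -> B) -> (A=5 B=9 C=4)
  6. empty(B) -> (A=5 B=0 C=4)
  7. pour(C -> B) -> (A=5 B=4 C=0)
  8. pour(A -> C) -> (A=0 B=4 C=5)
  9. fill(A) -> (A=7 B=4 C=5)
Target reached → yes.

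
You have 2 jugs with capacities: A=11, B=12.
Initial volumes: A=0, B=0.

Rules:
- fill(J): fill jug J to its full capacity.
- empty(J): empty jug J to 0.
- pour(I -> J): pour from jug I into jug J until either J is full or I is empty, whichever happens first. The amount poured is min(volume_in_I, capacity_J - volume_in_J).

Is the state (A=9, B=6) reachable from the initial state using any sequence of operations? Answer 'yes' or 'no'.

BFS explored all 46 reachable states.
Reachable set includes: (0,0), (0,1), (0,2), (0,3), (0,4), (0,5), (0,6), (0,7), (0,8), (0,9), (0,10), (0,11) ...
Target (A=9, B=6) not in reachable set → no.

Answer: no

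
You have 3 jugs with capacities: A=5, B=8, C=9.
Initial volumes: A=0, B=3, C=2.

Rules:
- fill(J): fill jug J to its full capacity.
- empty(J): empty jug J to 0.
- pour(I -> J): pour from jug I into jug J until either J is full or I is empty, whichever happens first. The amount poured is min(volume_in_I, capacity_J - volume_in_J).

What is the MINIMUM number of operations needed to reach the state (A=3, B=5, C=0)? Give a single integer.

BFS from (A=0, B=3, C=2). One shortest path:
  1. fill(A) -> (A=5 B=3 C=2)
  2. empty(C) -> (A=5 B=3 C=0)
  3. pour(A -> C) -> (A=0 B=3 C=5)
  4. pour(B -> A) -> (A=3 B=0 C=5)
  5. pour(C -> B) -> (A=3 B=5 C=0)
Reached target in 5 moves.

Answer: 5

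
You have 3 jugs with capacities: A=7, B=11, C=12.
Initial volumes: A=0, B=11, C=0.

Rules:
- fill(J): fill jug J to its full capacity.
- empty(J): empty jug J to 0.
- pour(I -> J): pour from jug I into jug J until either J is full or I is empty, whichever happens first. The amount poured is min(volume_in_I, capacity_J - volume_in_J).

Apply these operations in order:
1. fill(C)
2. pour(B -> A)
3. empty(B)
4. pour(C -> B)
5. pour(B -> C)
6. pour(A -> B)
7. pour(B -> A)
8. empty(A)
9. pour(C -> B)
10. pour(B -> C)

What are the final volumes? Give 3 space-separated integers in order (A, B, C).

Step 1: fill(C) -> (A=0 B=11 C=12)
Step 2: pour(B -> A) -> (A=7 B=4 C=12)
Step 3: empty(B) -> (A=7 B=0 C=12)
Step 4: pour(C -> B) -> (A=7 B=11 C=1)
Step 5: pour(B -> C) -> (A=7 B=0 C=12)
Step 6: pour(A -> B) -> (A=0 B=7 C=12)
Step 7: pour(B -> A) -> (A=7 B=0 C=12)
Step 8: empty(A) -> (A=0 B=0 C=12)
Step 9: pour(C -> B) -> (A=0 B=11 C=1)
Step 10: pour(B -> C) -> (A=0 B=0 C=12)

Answer: 0 0 12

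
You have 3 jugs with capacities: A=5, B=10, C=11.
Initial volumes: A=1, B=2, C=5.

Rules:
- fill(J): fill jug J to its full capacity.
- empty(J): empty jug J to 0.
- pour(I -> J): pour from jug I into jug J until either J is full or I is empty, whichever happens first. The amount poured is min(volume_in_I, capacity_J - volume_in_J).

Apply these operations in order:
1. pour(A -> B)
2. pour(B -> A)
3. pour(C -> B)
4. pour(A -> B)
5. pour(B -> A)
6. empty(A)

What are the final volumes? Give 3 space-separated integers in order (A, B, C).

Step 1: pour(A -> B) -> (A=0 B=3 C=5)
Step 2: pour(B -> A) -> (A=3 B=0 C=5)
Step 3: pour(C -> B) -> (A=3 B=5 C=0)
Step 4: pour(A -> B) -> (A=0 B=8 C=0)
Step 5: pour(B -> A) -> (A=5 B=3 C=0)
Step 6: empty(A) -> (A=0 B=3 C=0)

Answer: 0 3 0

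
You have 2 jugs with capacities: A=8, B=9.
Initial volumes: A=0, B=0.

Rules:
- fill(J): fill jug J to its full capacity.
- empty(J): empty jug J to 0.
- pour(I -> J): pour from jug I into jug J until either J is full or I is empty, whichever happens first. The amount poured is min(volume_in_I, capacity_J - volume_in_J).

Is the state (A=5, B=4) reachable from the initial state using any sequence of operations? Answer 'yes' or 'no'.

Answer: no

Derivation:
BFS explored all 34 reachable states.
Reachable set includes: (0,0), (0,1), (0,2), (0,3), (0,4), (0,5), (0,6), (0,7), (0,8), (0,9), (1,0), (1,9) ...
Target (A=5, B=4) not in reachable set → no.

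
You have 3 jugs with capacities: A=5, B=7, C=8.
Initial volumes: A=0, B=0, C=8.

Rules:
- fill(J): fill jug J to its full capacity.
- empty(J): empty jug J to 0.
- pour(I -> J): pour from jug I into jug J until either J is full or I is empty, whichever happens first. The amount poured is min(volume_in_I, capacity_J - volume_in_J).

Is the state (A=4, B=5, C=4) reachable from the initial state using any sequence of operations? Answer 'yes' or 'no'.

Answer: no

Derivation:
BFS explored all 264 reachable states.
Reachable set includes: (0,0,0), (0,0,1), (0,0,2), (0,0,3), (0,0,4), (0,0,5), (0,0,6), (0,0,7), (0,0,8), (0,1,0), (0,1,1), (0,1,2) ...
Target (A=4, B=5, C=4) not in reachable set → no.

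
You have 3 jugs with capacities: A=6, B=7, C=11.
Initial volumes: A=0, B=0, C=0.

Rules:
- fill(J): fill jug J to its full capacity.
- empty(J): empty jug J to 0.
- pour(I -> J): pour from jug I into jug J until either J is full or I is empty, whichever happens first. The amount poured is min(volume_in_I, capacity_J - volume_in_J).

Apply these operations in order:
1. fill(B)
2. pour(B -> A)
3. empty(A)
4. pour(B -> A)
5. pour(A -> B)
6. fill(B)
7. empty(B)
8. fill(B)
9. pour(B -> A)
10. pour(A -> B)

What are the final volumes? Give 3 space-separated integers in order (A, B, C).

Step 1: fill(B) -> (A=0 B=7 C=0)
Step 2: pour(B -> A) -> (A=6 B=1 C=0)
Step 3: empty(A) -> (A=0 B=1 C=0)
Step 4: pour(B -> A) -> (A=1 B=0 C=0)
Step 5: pour(A -> B) -> (A=0 B=1 C=0)
Step 6: fill(B) -> (A=0 B=7 C=0)
Step 7: empty(B) -> (A=0 B=0 C=0)
Step 8: fill(B) -> (A=0 B=7 C=0)
Step 9: pour(B -> A) -> (A=6 B=1 C=0)
Step 10: pour(A -> B) -> (A=0 B=7 C=0)

Answer: 0 7 0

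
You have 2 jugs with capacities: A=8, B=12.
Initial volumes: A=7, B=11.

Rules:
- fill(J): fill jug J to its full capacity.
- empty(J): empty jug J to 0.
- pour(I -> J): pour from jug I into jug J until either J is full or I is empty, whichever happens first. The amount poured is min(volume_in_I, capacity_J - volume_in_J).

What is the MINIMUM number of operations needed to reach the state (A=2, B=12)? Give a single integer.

Answer: 5

Derivation:
BFS from (A=7, B=11). One shortest path:
  1. pour(A -> B) -> (A=6 B=12)
  2. empty(B) -> (A=6 B=0)
  3. pour(A -> B) -> (A=0 B=6)
  4. fill(A) -> (A=8 B=6)
  5. pour(A -> B) -> (A=2 B=12)
Reached target in 5 moves.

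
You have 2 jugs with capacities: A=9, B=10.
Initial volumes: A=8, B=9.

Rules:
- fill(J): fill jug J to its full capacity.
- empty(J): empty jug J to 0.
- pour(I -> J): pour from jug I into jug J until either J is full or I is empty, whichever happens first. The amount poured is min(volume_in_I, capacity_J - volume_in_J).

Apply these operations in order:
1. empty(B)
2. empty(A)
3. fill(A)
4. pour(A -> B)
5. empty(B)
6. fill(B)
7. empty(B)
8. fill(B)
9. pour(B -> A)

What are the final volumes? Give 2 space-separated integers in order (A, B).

Answer: 9 1

Derivation:
Step 1: empty(B) -> (A=8 B=0)
Step 2: empty(A) -> (A=0 B=0)
Step 3: fill(A) -> (A=9 B=0)
Step 4: pour(A -> B) -> (A=0 B=9)
Step 5: empty(B) -> (A=0 B=0)
Step 6: fill(B) -> (A=0 B=10)
Step 7: empty(B) -> (A=0 B=0)
Step 8: fill(B) -> (A=0 B=10)
Step 9: pour(B -> A) -> (A=9 B=1)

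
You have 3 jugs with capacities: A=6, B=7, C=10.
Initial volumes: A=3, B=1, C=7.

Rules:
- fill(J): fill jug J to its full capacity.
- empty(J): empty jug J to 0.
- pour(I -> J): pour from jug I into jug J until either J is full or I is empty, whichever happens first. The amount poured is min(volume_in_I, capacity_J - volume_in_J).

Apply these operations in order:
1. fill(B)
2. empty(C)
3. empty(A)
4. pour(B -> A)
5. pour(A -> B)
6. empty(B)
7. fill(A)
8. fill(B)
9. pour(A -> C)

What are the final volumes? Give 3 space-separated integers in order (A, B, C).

Answer: 0 7 6

Derivation:
Step 1: fill(B) -> (A=3 B=7 C=7)
Step 2: empty(C) -> (A=3 B=7 C=0)
Step 3: empty(A) -> (A=0 B=7 C=0)
Step 4: pour(B -> A) -> (A=6 B=1 C=0)
Step 5: pour(A -> B) -> (A=0 B=7 C=0)
Step 6: empty(B) -> (A=0 B=0 C=0)
Step 7: fill(A) -> (A=6 B=0 C=0)
Step 8: fill(B) -> (A=6 B=7 C=0)
Step 9: pour(A -> C) -> (A=0 B=7 C=6)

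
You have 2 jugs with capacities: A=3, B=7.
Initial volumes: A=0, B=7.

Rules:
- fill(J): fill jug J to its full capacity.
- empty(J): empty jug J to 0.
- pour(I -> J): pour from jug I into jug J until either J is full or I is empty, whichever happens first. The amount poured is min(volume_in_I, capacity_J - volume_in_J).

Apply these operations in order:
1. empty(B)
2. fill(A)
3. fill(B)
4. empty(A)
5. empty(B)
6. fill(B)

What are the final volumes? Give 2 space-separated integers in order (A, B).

Answer: 0 7

Derivation:
Step 1: empty(B) -> (A=0 B=0)
Step 2: fill(A) -> (A=3 B=0)
Step 3: fill(B) -> (A=3 B=7)
Step 4: empty(A) -> (A=0 B=7)
Step 5: empty(B) -> (A=0 B=0)
Step 6: fill(B) -> (A=0 B=7)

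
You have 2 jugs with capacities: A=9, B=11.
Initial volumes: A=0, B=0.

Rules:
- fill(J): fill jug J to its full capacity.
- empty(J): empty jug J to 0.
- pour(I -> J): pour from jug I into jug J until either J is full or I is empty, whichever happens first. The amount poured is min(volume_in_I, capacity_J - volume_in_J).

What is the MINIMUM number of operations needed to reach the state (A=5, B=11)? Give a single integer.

Answer: 8

Derivation:
BFS from (A=0, B=0). One shortest path:
  1. fill(A) -> (A=9 B=0)
  2. pour(A -> B) -> (A=0 B=9)
  3. fill(A) -> (A=9 B=9)
  4. pour(A -> B) -> (A=7 B=11)
  5. empty(B) -> (A=7 B=0)
  6. pour(A -> B) -> (A=0 B=7)
  7. fill(A) -> (A=9 B=7)
  8. pour(A -> B) -> (A=5 B=11)
Reached target in 8 moves.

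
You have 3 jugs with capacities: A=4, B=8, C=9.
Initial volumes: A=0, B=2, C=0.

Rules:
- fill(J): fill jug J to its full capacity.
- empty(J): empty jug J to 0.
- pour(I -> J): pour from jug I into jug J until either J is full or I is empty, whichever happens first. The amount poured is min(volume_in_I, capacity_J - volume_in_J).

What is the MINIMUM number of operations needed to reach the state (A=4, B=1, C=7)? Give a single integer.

BFS from (A=0, B=2, C=0). One shortest path:
  1. fill(C) -> (A=0 B=2 C=9)
  2. pour(B -> A) -> (A=2 B=0 C=9)
  3. pour(C -> B) -> (A=2 B=8 C=1)
  4. empty(B) -> (A=2 B=0 C=1)
  5. pour(C -> B) -> (A=2 B=1 C=0)
  6. fill(C) -> (A=2 B=1 C=9)
  7. pour(C -> A) -> (A=4 B=1 C=7)
Reached target in 7 moves.

Answer: 7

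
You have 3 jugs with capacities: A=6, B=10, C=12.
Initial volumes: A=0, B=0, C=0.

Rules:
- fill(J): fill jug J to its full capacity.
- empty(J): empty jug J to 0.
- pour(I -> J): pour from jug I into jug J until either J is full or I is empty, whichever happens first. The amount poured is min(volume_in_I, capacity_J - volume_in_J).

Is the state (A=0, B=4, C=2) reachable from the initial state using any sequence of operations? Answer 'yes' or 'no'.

BFS from (A=0, B=0, C=0):
  1. fill(C) -> (A=0 B=0 C=12)
  2. pour(C -> B) -> (A=0 B=10 C=2)
  3. pour(B -> A) -> (A=6 B=4 C=2)
  4. empty(A) -> (A=0 B=4 C=2)
Target reached → yes.

Answer: yes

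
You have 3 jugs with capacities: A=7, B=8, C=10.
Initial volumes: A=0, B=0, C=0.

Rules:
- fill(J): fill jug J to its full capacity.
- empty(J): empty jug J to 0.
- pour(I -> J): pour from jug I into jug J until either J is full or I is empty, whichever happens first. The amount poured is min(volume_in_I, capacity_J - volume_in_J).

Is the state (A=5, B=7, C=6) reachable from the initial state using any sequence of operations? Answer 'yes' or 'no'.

Answer: no

Derivation:
BFS explored all 414 reachable states.
Reachable set includes: (0,0,0), (0,0,1), (0,0,2), (0,0,3), (0,0,4), (0,0,5), (0,0,6), (0,0,7), (0,0,8), (0,0,9), (0,0,10), (0,1,0) ...
Target (A=5, B=7, C=6) not in reachable set → no.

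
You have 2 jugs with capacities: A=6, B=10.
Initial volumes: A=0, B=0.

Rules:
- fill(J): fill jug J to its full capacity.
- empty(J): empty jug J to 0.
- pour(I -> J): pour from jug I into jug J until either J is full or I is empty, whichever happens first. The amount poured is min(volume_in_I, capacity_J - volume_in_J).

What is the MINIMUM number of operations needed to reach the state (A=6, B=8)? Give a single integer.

Answer: 6

Derivation:
BFS from (A=0, B=0). One shortest path:
  1. fill(B) -> (A=0 B=10)
  2. pour(B -> A) -> (A=6 B=4)
  3. empty(A) -> (A=0 B=4)
  4. pour(B -> A) -> (A=4 B=0)
  5. fill(B) -> (A=4 B=10)
  6. pour(B -> A) -> (A=6 B=8)
Reached target in 6 moves.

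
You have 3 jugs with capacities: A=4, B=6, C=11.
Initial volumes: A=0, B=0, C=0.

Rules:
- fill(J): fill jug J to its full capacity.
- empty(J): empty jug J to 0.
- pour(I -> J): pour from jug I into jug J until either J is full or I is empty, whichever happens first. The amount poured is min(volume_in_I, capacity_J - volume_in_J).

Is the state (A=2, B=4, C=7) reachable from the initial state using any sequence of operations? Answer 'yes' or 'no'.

BFS explored all 270 reachable states.
Reachable set includes: (0,0,0), (0,0,1), (0,0,2), (0,0,3), (0,0,4), (0,0,5), (0,0,6), (0,0,7), (0,0,8), (0,0,9), (0,0,10), (0,0,11) ...
Target (A=2, B=4, C=7) not in reachable set → no.

Answer: no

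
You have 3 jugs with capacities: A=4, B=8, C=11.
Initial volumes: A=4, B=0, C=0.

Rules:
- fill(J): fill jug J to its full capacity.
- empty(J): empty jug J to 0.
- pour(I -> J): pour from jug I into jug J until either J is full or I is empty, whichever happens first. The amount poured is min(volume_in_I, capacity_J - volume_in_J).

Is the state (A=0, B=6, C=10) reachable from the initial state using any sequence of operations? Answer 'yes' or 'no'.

BFS from (A=4, B=0, C=0):
  1. fill(B) -> (A=4 B=8 C=0)
  2. pour(B -> C) -> (A=4 B=0 C=8)
  3. pour(A -> C) -> (A=1 B=0 C=11)
  4. pour(C -> B) -> (A=1 B=8 C=3)
  5. pour(B -> A) -> (A=4 B=5 C=3)
  6. empty(A) -> (A=0 B=5 C=3)
  7. pour(C -> A) -> (A=3 B=5 C=0)
  8. pour(B -> C) -> (A=3 B=0 C=5)
  9. fill(B) -> (A=3 B=8 C=5)
  10. pour(B -> C) -> (A=3 B=2 C=11)
  11. pour(C -> A) -> (A=4 B=2 C=10)
  12. pour(A -> B) -> (A=0 B=6 C=10)
Target reached → yes.

Answer: yes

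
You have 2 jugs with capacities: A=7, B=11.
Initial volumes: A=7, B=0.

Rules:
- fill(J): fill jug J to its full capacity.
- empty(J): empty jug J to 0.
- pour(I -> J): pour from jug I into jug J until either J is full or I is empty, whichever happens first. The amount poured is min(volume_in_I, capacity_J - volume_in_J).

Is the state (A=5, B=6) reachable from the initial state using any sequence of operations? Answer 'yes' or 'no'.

Answer: no

Derivation:
BFS explored all 36 reachable states.
Reachable set includes: (0,0), (0,1), (0,2), (0,3), (0,4), (0,5), (0,6), (0,7), (0,8), (0,9), (0,10), (0,11) ...
Target (A=5, B=6) not in reachable set → no.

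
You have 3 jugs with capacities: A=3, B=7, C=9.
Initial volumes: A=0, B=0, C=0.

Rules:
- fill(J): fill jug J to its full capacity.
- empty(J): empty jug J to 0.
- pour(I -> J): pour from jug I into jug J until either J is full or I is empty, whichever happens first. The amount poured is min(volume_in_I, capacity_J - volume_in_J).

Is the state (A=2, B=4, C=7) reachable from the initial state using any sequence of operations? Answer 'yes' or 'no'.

BFS explored all 224 reachable states.
Reachable set includes: (0,0,0), (0,0,1), (0,0,2), (0,0,3), (0,0,4), (0,0,5), (0,0,6), (0,0,7), (0,0,8), (0,0,9), (0,1,0), (0,1,1) ...
Target (A=2, B=4, C=7) not in reachable set → no.

Answer: no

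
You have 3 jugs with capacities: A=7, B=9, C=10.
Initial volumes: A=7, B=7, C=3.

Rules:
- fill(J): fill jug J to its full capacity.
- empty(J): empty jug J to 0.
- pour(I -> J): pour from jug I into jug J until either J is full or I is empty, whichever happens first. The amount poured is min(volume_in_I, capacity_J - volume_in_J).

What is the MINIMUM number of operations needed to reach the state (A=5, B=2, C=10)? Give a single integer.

BFS from (A=7, B=7, C=3). One shortest path:
  1. pour(A -> B) -> (A=5 B=9 C=3)
  2. pour(B -> C) -> (A=5 B=2 C=10)
Reached target in 2 moves.

Answer: 2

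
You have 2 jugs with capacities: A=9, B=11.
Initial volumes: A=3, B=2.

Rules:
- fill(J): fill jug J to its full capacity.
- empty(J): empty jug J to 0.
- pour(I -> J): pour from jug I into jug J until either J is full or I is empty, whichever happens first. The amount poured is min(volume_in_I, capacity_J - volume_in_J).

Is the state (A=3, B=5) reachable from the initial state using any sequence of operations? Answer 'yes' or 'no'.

BFS explored all 41 reachable states.
Reachable set includes: (0,0), (0,1), (0,2), (0,3), (0,4), (0,5), (0,6), (0,7), (0,8), (0,9), (0,10), (0,11) ...
Target (A=3, B=5) not in reachable set → no.

Answer: no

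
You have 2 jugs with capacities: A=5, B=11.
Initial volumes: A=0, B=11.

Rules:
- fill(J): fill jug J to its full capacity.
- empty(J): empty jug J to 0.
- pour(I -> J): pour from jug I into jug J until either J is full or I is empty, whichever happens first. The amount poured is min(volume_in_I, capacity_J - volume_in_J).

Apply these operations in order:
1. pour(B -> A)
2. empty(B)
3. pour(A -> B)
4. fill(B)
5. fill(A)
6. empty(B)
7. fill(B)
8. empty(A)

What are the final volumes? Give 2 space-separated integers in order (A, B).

Answer: 0 11

Derivation:
Step 1: pour(B -> A) -> (A=5 B=6)
Step 2: empty(B) -> (A=5 B=0)
Step 3: pour(A -> B) -> (A=0 B=5)
Step 4: fill(B) -> (A=0 B=11)
Step 5: fill(A) -> (A=5 B=11)
Step 6: empty(B) -> (A=5 B=0)
Step 7: fill(B) -> (A=5 B=11)
Step 8: empty(A) -> (A=0 B=11)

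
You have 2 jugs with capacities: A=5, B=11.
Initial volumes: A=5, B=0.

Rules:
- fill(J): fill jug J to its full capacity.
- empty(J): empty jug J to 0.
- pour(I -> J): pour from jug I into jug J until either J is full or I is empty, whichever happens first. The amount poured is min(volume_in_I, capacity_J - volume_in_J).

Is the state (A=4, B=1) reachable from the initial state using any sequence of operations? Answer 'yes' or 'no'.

Answer: no

Derivation:
BFS explored all 32 reachable states.
Reachable set includes: (0,0), (0,1), (0,2), (0,3), (0,4), (0,5), (0,6), (0,7), (0,8), (0,9), (0,10), (0,11) ...
Target (A=4, B=1) not in reachable set → no.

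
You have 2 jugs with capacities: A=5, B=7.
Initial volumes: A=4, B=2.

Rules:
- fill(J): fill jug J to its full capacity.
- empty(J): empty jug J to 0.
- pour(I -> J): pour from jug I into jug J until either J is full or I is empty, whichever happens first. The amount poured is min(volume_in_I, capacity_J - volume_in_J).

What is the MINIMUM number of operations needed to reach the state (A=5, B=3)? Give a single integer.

BFS from (A=4, B=2). One shortest path:
  1. pour(B -> A) -> (A=5 B=1)
  2. empty(A) -> (A=0 B=1)
  3. pour(B -> A) -> (A=1 B=0)
  4. fill(B) -> (A=1 B=7)
  5. pour(B -> A) -> (A=5 B=3)
Reached target in 5 moves.

Answer: 5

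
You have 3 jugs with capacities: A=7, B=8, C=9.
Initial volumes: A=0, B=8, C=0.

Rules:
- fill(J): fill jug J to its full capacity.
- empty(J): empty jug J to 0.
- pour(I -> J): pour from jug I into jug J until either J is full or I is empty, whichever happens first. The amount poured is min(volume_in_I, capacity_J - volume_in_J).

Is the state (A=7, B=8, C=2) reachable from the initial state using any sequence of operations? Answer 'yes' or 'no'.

BFS from (A=0, B=8, C=0):
  1. fill(C) -> (A=0 B=8 C=9)
  2. pour(C -> A) -> (A=7 B=8 C=2)
Target reached → yes.

Answer: yes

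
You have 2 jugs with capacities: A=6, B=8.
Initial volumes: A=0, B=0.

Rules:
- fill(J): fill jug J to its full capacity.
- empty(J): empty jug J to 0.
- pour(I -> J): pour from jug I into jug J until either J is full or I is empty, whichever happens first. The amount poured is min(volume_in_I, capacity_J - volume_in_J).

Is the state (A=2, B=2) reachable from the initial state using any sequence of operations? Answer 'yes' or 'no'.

BFS explored all 14 reachable states.
Reachable set includes: (0,0), (0,2), (0,4), (0,6), (0,8), (2,0), (2,8), (4,0), (4,8), (6,0), (6,2), (6,4) ...
Target (A=2, B=2) not in reachable set → no.

Answer: no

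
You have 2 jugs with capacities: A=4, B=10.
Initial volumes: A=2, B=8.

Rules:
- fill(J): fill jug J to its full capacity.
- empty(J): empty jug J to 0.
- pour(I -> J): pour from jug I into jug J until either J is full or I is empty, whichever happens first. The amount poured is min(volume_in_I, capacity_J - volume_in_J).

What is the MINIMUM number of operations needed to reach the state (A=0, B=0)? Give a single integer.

BFS from (A=2, B=8). One shortest path:
  1. empty(A) -> (A=0 B=8)
  2. empty(B) -> (A=0 B=0)
Reached target in 2 moves.

Answer: 2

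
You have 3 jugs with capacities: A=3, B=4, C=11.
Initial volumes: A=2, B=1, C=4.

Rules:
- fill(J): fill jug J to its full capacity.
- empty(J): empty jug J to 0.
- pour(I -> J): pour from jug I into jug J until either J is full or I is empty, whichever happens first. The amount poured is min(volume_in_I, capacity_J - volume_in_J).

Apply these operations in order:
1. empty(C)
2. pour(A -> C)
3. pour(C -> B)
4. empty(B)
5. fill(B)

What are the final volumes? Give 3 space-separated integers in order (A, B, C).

Step 1: empty(C) -> (A=2 B=1 C=0)
Step 2: pour(A -> C) -> (A=0 B=1 C=2)
Step 3: pour(C -> B) -> (A=0 B=3 C=0)
Step 4: empty(B) -> (A=0 B=0 C=0)
Step 5: fill(B) -> (A=0 B=4 C=0)

Answer: 0 4 0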